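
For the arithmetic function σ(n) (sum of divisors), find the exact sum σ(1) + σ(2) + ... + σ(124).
Σ_{n ≤ 124} σ(n) = 12684

Compute σ(n) for each 1 ≤ n ≤ 124: σ(1) = 1, σ(2) = 3, σ(3) = 4, σ(4) = 7, σ(5) = 6, σ(6) = 12, σ(7) = 8, σ(8) = 15, σ(9) = 13, σ(10) = 18, σ(11) = 12, σ(12) = 28, σ(13) = 14, σ(14) = 24, σ(15) = 24, σ(16) = 31, σ(17) = 18, σ(18) = 39, σ(19) = 20, σ(20) = 42, σ(21) = 32, σ(22) = 36, σ(23) = 24, σ(24) = 60, σ(25) = 31, σ(26) = 42, σ(27) = 40, σ(28) = 56, σ(29) = 30, σ(30) = 72, σ(31) = 32, σ(32) = 63, σ(33) = 48, σ(34) = 54, σ(35) = 48, σ(36) = 91, σ(37) = 38, σ(38) = 60, σ(39) = 56, σ(40) = 90, σ(41) = 42, σ(42) = 96, σ(43) = 44, σ(44) = 84, σ(45) = 78, σ(46) = 72, σ(47) = 48, σ(48) = 124, σ(49) = 57, σ(50) = 93, σ(51) = 72, σ(52) = 98, σ(53) = 54, σ(54) = 120, σ(55) = 72, σ(56) = 120, σ(57) = 80, σ(58) = 90, σ(59) = 60, σ(60) = 168, σ(61) = 62, σ(62) = 96, σ(63) = 104, σ(64) = 127, σ(65) = 84, σ(66) = 144, σ(67) = 68, σ(68) = 126, σ(69) = 96, σ(70) = 144, σ(71) = 72, σ(72) = 195, σ(73) = 74, σ(74) = 114, σ(75) = 124, σ(76) = 140, σ(77) = 96, σ(78) = 168, σ(79) = 80, σ(80) = 186, σ(81) = 121, σ(82) = 126, σ(83) = 84, σ(84) = 224, σ(85) = 108, σ(86) = 132, σ(87) = 120, σ(88) = 180, σ(89) = 90, σ(90) = 234, σ(91) = 112, σ(92) = 168, σ(93) = 128, σ(94) = 144, σ(95) = 120, σ(96) = 252, σ(97) = 98, σ(98) = 171, σ(99) = 156, σ(100) = 217, σ(101) = 102, σ(102) = 216, σ(103) = 104, σ(104) = 210, σ(105) = 192, σ(106) = 162, σ(107) = 108, σ(108) = 280, σ(109) = 110, σ(110) = 216, σ(111) = 152, σ(112) = 248, σ(113) = 114, σ(114) = 240, σ(115) = 144, σ(116) = 210, σ(117) = 182, σ(118) = 180, σ(119) = 144, σ(120) = 360, σ(121) = 133, σ(122) = 186, σ(123) = 168, σ(124) = 224. Summing all 124 values: 12684. (Average order: Σ_{n ≤ x} σ(n) ~ (π²/12) x². For x = 124, (π²/12)·124² ≈ 12646.25.)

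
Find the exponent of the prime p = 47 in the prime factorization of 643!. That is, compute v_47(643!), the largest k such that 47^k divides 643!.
v_47(643!) = 13

Legendre's formula: v_p(n!) = Σ_{k ≥ 1} ⌊n / p^k⌋. For p = 47, n = 643, the terms are:
  ⌊643/47^1⌋ = ⌊643/47⌋ = 13
(the next term ⌊643/47^2⌋ = 0, terminating the sum). Summing: v_47(643!) = 13 = 13.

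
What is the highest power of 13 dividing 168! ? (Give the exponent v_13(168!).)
v_13(168!) = 12

Legendre's formula: v_p(n!) = Σ_{k ≥ 1} ⌊n / p^k⌋. For p = 13, n = 168, the terms are:
  ⌊168/13^1⌋ = ⌊168/13⌋ = 12
(the next term ⌊168/13^2⌋ = 0, terminating the sum). Summing: v_13(168!) = 12 = 12.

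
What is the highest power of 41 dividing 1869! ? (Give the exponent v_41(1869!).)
v_41(1869!) = 46

Legendre's formula: v_p(n!) = Σ_{k ≥ 1} ⌊n / p^k⌋. For p = 41, n = 1869, the terms are:
  ⌊1869/41^1⌋ = ⌊1869/41⌋ = 45
  ⌊1869/41^2⌋ = ⌊1869/1681⌋ = 1
(the next term ⌊1869/41^3⌋ = 0, terminating the sum). Summing: v_41(1869!) = 45 + 1 = 46.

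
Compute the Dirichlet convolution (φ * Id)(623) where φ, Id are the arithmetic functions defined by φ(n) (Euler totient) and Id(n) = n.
(φ * Id)(623) = 2301

Divisors of 623: [1, 7, 89, 623]. For each d | 623:
  d = 1: φ(1) · Id(623/1) = 1 · 623 = 623
  d = 7: φ(7) · Id(623/7) = 6 · 89 = 534
  d = 89: φ(89) · Id(623/89) = 88 · 7 = 616
  d = 623: φ(623) · Id(623/623) = 528 · 1 = 528
Summing: (φ * Id)(623) = 623 + 534 + 616 + 528 = 2301.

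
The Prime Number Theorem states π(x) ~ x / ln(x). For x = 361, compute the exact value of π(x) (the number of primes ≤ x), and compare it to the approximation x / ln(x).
π(361) = 72;  x/ln(x) ≈ 61.30;  relative error ≈ 14.86%.

Directly count primes up to 361: π(361) = 72. The PNT approximation gives 361/ln(361) ≈ 361/5.88888 ≈ 61.30. Relative error (π(x) − x/ln(x)) / π(x) ≈ 14.86%; the approximation is known to undercount slightly (Li(x) is a better estimate).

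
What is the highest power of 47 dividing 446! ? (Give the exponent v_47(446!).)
v_47(446!) = 9

Legendre's formula: v_p(n!) = Σ_{k ≥ 1} ⌊n / p^k⌋. For p = 47, n = 446, the terms are:
  ⌊446/47^1⌋ = ⌊446/47⌋ = 9
(the next term ⌊446/47^2⌋ = 0, terminating the sum). Summing: v_47(446!) = 9 = 9.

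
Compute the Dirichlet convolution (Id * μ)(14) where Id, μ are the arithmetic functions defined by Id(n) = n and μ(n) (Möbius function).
(Id * μ)(14) = 6

Divisors of 14: [1, 2, 7, 14]. For each d | 14:
  d = 1: Id(1) · μ(14/1) = 1 · 1 = 1
  d = 2: Id(2) · μ(14/2) = 2 · -1 = -2
  d = 7: Id(7) · μ(14/7) = 7 · -1 = -7
  d = 14: Id(14) · μ(14/14) = 14 · 1 = 14
Summing: (Id * μ)(14) = 1 + -2 + -7 + 14 = 6.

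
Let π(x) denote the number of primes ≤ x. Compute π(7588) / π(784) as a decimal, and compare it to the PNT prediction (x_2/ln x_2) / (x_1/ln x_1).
π(7588)/π(784) = 963/137 ≈ 7.0292;  PNT prediction ≈ 7.2196.

π(784) = 137 and π(7588) = 963, so π(7588)/π(784) ≈ 7.0292. The PNT-predicted ratio is (7588/ln(7588)) / (784/ln(784)) ≈ 7.2196. The two agree to within a few percent, as expected.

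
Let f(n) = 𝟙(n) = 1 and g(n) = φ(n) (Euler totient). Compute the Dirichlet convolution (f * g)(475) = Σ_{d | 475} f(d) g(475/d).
(𝟙 * φ)(475) = 475

Divisors of 475: [1, 5, 19, 25, 95, 475]. For each d | 475:
  d = 1: 𝟙(1) · φ(475/1) = 1 · 360 = 360
  d = 5: 𝟙(5) · φ(475/5) = 1 · 72 = 72
  d = 19: 𝟙(19) · φ(475/19) = 1 · 20 = 20
  d = 25: 𝟙(25) · φ(475/25) = 1 · 18 = 18
  d = 95: 𝟙(95) · φ(475/95) = 1 · 4 = 4
  d = 475: 𝟙(475) · φ(475/475) = 1 · 1 = 1
Summing: (𝟙 * φ)(475) = 360 + 72 + 20 + 18 + 4 + 1 = 475.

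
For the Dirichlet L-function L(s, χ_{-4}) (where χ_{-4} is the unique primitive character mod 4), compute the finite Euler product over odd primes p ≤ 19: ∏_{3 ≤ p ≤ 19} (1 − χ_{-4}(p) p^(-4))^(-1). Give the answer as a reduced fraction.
∏ = 10388364341566686475/10504466734429503488

The odd primes p ≤ 19 are [3, 5, 7, 11, 13, 17, 19]. For each, χ(p) = 1 if p ≡ 1 mod 4, χ(p) = −1 if p ≡ 3 mod 4. Taking (1 − χ(p)/p^4)^(-1) = p^4/(p^4 − χ(p)): (1 − (-1)/3^4)^(-1) · (1 − (1)/5^4)^(-1) · (1 − (-1)/7^4)^(-1) · (1 − (-1)/11^4)^(-1) · (1 − (1)/13^4)^(-1) · (1 − (1)/17^4)^(-1) · (1 − (-1)/19^4)^(-1) = 10388364341566686475/10504466734429503488.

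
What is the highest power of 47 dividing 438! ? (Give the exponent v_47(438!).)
v_47(438!) = 9

Legendre's formula: v_p(n!) = Σ_{k ≥ 1} ⌊n / p^k⌋. For p = 47, n = 438, the terms are:
  ⌊438/47^1⌋ = ⌊438/47⌋ = 9
(the next term ⌊438/47^2⌋ = 0, terminating the sum). Summing: v_47(438!) = 9 = 9.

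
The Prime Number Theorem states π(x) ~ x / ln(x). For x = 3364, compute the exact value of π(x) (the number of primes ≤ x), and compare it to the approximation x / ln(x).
π(3364) = 474;  x/ln(x) ≈ 414.24;  relative error ≈ 12.61%.

Directly count primes up to 3364: π(3364) = 474. The PNT approximation gives 3364/ln(3364) ≈ 3364/8.12089 ≈ 414.24. Relative error (π(x) − x/ln(x)) / π(x) ≈ 12.61%; the approximation is known to undercount slightly (Li(x) is a better estimate).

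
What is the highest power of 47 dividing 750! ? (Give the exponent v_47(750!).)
v_47(750!) = 15

Legendre's formula: v_p(n!) = Σ_{k ≥ 1} ⌊n / p^k⌋. For p = 47, n = 750, the terms are:
  ⌊750/47^1⌋ = ⌊750/47⌋ = 15
(the next term ⌊750/47^2⌋ = 0, terminating the sum). Summing: v_47(750!) = 15 = 15.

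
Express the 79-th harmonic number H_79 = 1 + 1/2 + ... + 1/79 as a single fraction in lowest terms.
H_79 = 4868007055309996043055960217131137/982844219842241906412811281988800

Direct summation: H_79 = 1 + 1/2 + ... + 1/79. The least common denominator is lcm(1, ..., 79) = 32433859254793982911622772305630400; over this denominator the numerator is 32433859254793982911622772305630400 + 16216929627396991455811386152815200 + 10811286418264660970540924101876800 + 8108464813698495727905693076407600 + 6486771850958796582324554461126080 + 5405643209132330485270462050938400 + 4633408464970568987374681757947200 + 4054232406849247863952846538203800 + 3603762139421553656846974700625600 + 3243385925479398291162277230563040 + 2948532659526725719238433845966400 + 2702821604566165242635231025469200 + 2494912250368767916278674792740800 + 2316704232485284493687340878973600 + 2162257283652932194108184820375360 + 2027116203424623931976423269101900 + 1907874073811410759507221900331200 + 1801881069710776828423487350312800 + 1707045223936525416401198542401600 + 1621692962739699145581138615281520 + 1544469488323522995791560585982400 + 1474266329763362859619216922983200 + 1410167793686694909200990100244800 + 1351410802283082621317615512734600 + 1297354370191759316464910892225216 + 1247456125184383958139337396370400 + 1201254046473851218948991566875200 + 1158352116242642246843670439486800 + 1118408939820482169366302493297600 + 1081128641826466097054092410187680 + 1046253524348192997149121687278400 + 1013558101712311965988211634550950 + 982844219842241906412811281988800 + 953937036905705379753610950165600 + 926681692994113797474936351589440 + 900940534855388414211743675156400 + 876590790670107646260074927179200 + 853522611968262708200599271200800 + 831637416789589305426224930913600 + 810846481369849572790569307640760 + 791069737921804461259092007454400 + 772234744161761497895780292991200 + 754275796623115881665645867572800 + 737133164881681429809608461491600 + 720752427884310731369394940125120 + 705083896843347454600495050122400 + 690082111804127295991973878843200 + 675705401141541310658807756367300 + 661915494995795569624954536849600 + 648677185095879658232455446112608 + 635958024603803586502407300110400 + 623728062592191979069668698185200 + 611959608581018545502316458596800 + 600627023236925609474495783437600 + 589706531905345143847686769193280 + 579176058121321123421835219743400 + 569015074645508472133732847467200 + 559204469910241084683151246648800 + 549726428047355642569877496705600 + 540564320913233048527046205093840 + 531702610734327588715127414846400 + 523126762174096498574560843639200 + 514823162774507665263853528660800 + 506779050856155982994105817275475 + 498982450073753583255734958548160 + 491422109921120953206405640994400 + 484087451564089297188399586651200 + 476968518452852689876805475082800 + 470055931228898303066996700081600 + 463340846497056898737468175794720 + 456814919081605393121447497262400 + 450470267427694207105871837578200 + 444299441846492916597572223364800 + 438295395335053823130037463589600 + 432451456730586438821636964075072 + 426761305984131354100299635600400 + 421218951360960817034061977995200 + 415818708394794652713112465456800 + 410555180440430163438262940577600 = 160644232825229869420846687165327521, so H_79 = 160644232825229869420846687165327521/32433859254793982911622772305630400; reducing by gcd(160644232825229869420846687165327521, 32433859254793982911622772305630400) = 33 gives 4868007055309996043055960217131137/982844219842241906412811281988800 ≈ 4.95298. (The PNT-adjacent estimate ln(79) + γ ≈ 4.94666 matches within O(1/n).)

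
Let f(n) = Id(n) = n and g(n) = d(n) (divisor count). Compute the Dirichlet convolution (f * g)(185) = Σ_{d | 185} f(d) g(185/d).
(Id * d)(185) = 273

Divisors of 185: [1, 5, 37, 185]. For each d | 185:
  d = 1: Id(1) · d(185/1) = 1 · 4 = 4
  d = 5: Id(5) · d(185/5) = 5 · 2 = 10
  d = 37: Id(37) · d(185/37) = 37 · 2 = 74
  d = 185: Id(185) · d(185/185) = 185 · 1 = 185
Summing: (Id * d)(185) = 4 + 10 + 74 + 185 = 273.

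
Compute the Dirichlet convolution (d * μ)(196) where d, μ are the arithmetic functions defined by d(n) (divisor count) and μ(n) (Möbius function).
(d * μ)(196) = 1

Divisors of 196: [1, 2, 4, 7, 14, 28, 49, 98, 196]. For each d | 196:
  d = 1: d(1) · μ(196/1) = 1 · 0 = 0
  d = 2: d(2) · μ(196/2) = 2 · 0 = 0
  d = 4: d(4) · μ(196/4) = 3 · 0 = 0
  d = 7: d(7) · μ(196/7) = 2 · 0 = 0
  d = 14: d(14) · μ(196/14) = 4 · 1 = 4
  d = 28: d(28) · μ(196/28) = 6 · -1 = -6
  d = 49: d(49) · μ(196/49) = 3 · 0 = 0
  d = 98: d(98) · μ(196/98) = 6 · -1 = -6
  d = 196: d(196) · μ(196/196) = 9 · 1 = 9
Summing: (d * μ)(196) = 0 + 0 + 0 + 0 + 4 + -6 + 0 + -6 + 9 = 1.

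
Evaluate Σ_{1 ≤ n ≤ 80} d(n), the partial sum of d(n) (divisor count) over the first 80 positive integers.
Σ_{n ≤ 80} d(n) = 368

Compute d(n) for each 1 ≤ n ≤ 80: d(1) = 1, d(2) = 2, d(3) = 2, d(4) = 3, d(5) = 2, d(6) = 4, d(7) = 2, d(8) = 4, d(9) = 3, d(10) = 4, d(11) = 2, d(12) = 6, d(13) = 2, d(14) = 4, d(15) = 4, d(16) = 5, d(17) = 2, d(18) = 6, d(19) = 2, d(20) = 6, d(21) = 4, d(22) = 4, d(23) = 2, d(24) = 8, d(25) = 3, d(26) = 4, d(27) = 4, d(28) = 6, d(29) = 2, d(30) = 8, d(31) = 2, d(32) = 6, d(33) = 4, d(34) = 4, d(35) = 4, d(36) = 9, d(37) = 2, d(38) = 4, d(39) = 4, d(40) = 8, d(41) = 2, d(42) = 8, d(43) = 2, d(44) = 6, d(45) = 6, d(46) = 4, d(47) = 2, d(48) = 10, d(49) = 3, d(50) = 6, d(51) = 4, d(52) = 6, d(53) = 2, d(54) = 8, d(55) = 4, d(56) = 8, d(57) = 4, d(58) = 4, d(59) = 2, d(60) = 12, d(61) = 2, d(62) = 4, d(63) = 6, d(64) = 7, d(65) = 4, d(66) = 8, d(67) = 2, d(68) = 6, d(69) = 4, d(70) = 8, d(71) = 2, d(72) = 12, d(73) = 2, d(74) = 4, d(75) = 6, d(76) = 6, d(77) = 4, d(78) = 8, d(79) = 2, d(80) = 10. Summing all 80 values: 368. (Dirichlet's divisor formula: Σ_{n ≤ x} d(n) = x ln(x) + (2γ − 1) x + O(√x). For x = 80, the asymptotic estimate is ≈ 362.92.)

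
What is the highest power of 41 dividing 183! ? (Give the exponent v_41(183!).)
v_41(183!) = 4

Legendre's formula: v_p(n!) = Σ_{k ≥ 1} ⌊n / p^k⌋. For p = 41, n = 183, the terms are:
  ⌊183/41^1⌋ = ⌊183/41⌋ = 4
(the next term ⌊183/41^2⌋ = 0, terminating the sum). Summing: v_41(183!) = 4 = 4.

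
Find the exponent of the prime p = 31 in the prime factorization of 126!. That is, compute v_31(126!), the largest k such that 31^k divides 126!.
v_31(126!) = 4

Legendre's formula: v_p(n!) = Σ_{k ≥ 1} ⌊n / p^k⌋. For p = 31, n = 126, the terms are:
  ⌊126/31^1⌋ = ⌊126/31⌋ = 4
(the next term ⌊126/31^2⌋ = 0, terminating the sum). Summing: v_31(126!) = 4 = 4.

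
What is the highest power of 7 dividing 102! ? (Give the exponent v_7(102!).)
v_7(102!) = 16

Legendre's formula: v_p(n!) = Σ_{k ≥ 1} ⌊n / p^k⌋. For p = 7, n = 102, the terms are:
  ⌊102/7^1⌋ = ⌊102/7⌋ = 14
  ⌊102/7^2⌋ = ⌊102/49⌋ = 2
(the next term ⌊102/7^3⌋ = 0, terminating the sum). Summing: v_7(102!) = 14 + 2 = 16.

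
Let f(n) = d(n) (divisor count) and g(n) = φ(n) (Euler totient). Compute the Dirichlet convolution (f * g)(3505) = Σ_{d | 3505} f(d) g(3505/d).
(d * φ)(3505) = 4212

Divisors of 3505: [1, 5, 701, 3505]. For each d | 3505:
  d = 1: d(1) · φ(3505/1) = 1 · 2800 = 2800
  d = 5: d(5) · φ(3505/5) = 2 · 700 = 1400
  d = 701: d(701) · φ(3505/701) = 2 · 4 = 8
  d = 3505: d(3505) · φ(3505/3505) = 4 · 1 = 4
Summing: (d * φ)(3505) = 2800 + 1400 + 8 + 4 = 4212.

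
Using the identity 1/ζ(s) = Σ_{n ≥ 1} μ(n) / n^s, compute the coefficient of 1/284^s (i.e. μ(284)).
μ(284) = 0

Factor n = 284 = 2^2 · 71. μ(n) = 0 if any exponent ≥ 2 (not squarefree); otherwise μ(n) = (−1)^{ω(n)} where ω(n) is the number of distinct prime factors. Applying: μ(284) = 0.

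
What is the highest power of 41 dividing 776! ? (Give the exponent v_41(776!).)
v_41(776!) = 18

Legendre's formula: v_p(n!) = Σ_{k ≥ 1} ⌊n / p^k⌋. For p = 41, n = 776, the terms are:
  ⌊776/41^1⌋ = ⌊776/41⌋ = 18
(the next term ⌊776/41^2⌋ = 0, terminating the sum). Summing: v_41(776!) = 18 = 18.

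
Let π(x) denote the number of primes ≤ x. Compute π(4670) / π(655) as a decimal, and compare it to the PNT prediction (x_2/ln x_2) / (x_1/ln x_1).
π(4670)/π(655) = 631/119 ≈ 5.3025;  PNT prediction ≈ 5.4722.

π(655) = 119 and π(4670) = 631, so π(4670)/π(655) ≈ 5.3025. The PNT-predicted ratio is (4670/ln(4670)) / (655/ln(655)) ≈ 5.4722. The two agree to within a few percent, as expected.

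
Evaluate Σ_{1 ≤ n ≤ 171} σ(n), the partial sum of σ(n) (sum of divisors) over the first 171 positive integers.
Σ_{n ≤ 171} σ(n) = 24122

Compute σ(n) for each 1 ≤ n ≤ 171: σ(1) = 1, σ(2) = 3, σ(3) = 4, σ(4) = 7, σ(5) = 6, σ(6) = 12, σ(7) = 8, σ(8) = 15, σ(9) = 13, σ(10) = 18, σ(11) = 12, σ(12) = 28, σ(13) = 14, σ(14) = 24, σ(15) = 24, σ(16) = 31, σ(17) = 18, σ(18) = 39, σ(19) = 20, σ(20) = 42, σ(21) = 32, σ(22) = 36, σ(23) = 24, σ(24) = 60, σ(25) = 31, σ(26) = 42, σ(27) = 40, σ(28) = 56, σ(29) = 30, σ(30) = 72, σ(31) = 32, σ(32) = 63, σ(33) = 48, σ(34) = 54, σ(35) = 48, σ(36) = 91, σ(37) = 38, σ(38) = 60, σ(39) = 56, σ(40) = 90, σ(41) = 42, σ(42) = 96, σ(43) = 44, σ(44) = 84, σ(45) = 78, σ(46) = 72, σ(47) = 48, σ(48) = 124, σ(49) = 57, σ(50) = 93, σ(51) = 72, σ(52) = 98, σ(53) = 54, σ(54) = 120, σ(55) = 72, σ(56) = 120, σ(57) = 80, σ(58) = 90, σ(59) = 60, σ(60) = 168, σ(61) = 62, σ(62) = 96, σ(63) = 104, σ(64) = 127, σ(65) = 84, σ(66) = 144, σ(67) = 68, σ(68) = 126, σ(69) = 96, σ(70) = 144, σ(71) = 72, σ(72) = 195, σ(73) = 74, σ(74) = 114, σ(75) = 124, σ(76) = 140, σ(77) = 96, σ(78) = 168, σ(79) = 80, σ(80) = 186, σ(81) = 121, σ(82) = 126, σ(83) = 84, σ(84) = 224, σ(85) = 108, σ(86) = 132, σ(87) = 120, σ(88) = 180, σ(89) = 90, σ(90) = 234, σ(91) = 112, σ(92) = 168, σ(93) = 128, σ(94) = 144, σ(95) = 120, σ(96) = 252, σ(97) = 98, σ(98) = 171, σ(99) = 156, σ(100) = 217, σ(101) = 102, σ(102) = 216, σ(103) = 104, σ(104) = 210, σ(105) = 192, σ(106) = 162, σ(107) = 108, σ(108) = 280, σ(109) = 110, σ(110) = 216, σ(111) = 152, σ(112) = 248, σ(113) = 114, σ(114) = 240, σ(115) = 144, σ(116) = 210, σ(117) = 182, σ(118) = 180, σ(119) = 144, σ(120) = 360, σ(121) = 133, σ(122) = 186, σ(123) = 168, σ(124) = 224, σ(125) = 156, σ(126) = 312, σ(127) = 128, σ(128) = 255, σ(129) = 176, σ(130) = 252, σ(131) = 132, σ(132) = 336, σ(133) = 160, σ(134) = 204, σ(135) = 240, σ(136) = 270, σ(137) = 138, σ(138) = 288, σ(139) = 140, σ(140) = 336, σ(141) = 192, σ(142) = 216, σ(143) = 168, σ(144) = 403, σ(145) = 180, σ(146) = 222, σ(147) = 228, σ(148) = 266, σ(149) = 150, σ(150) = 372, σ(151) = 152, σ(152) = 300, σ(153) = 234, σ(154) = 288, σ(155) = 192, σ(156) = 392, σ(157) = 158, σ(158) = 240, σ(159) = 216, σ(160) = 378, σ(161) = 192, σ(162) = 363, σ(163) = 164, σ(164) = 294, σ(165) = 288, σ(166) = 252, σ(167) = 168, σ(168) = 480, σ(169) = 183, σ(170) = 324, σ(171) = 260. Summing all 171 values: 24122. (Average order: Σ_{n ≤ x} σ(n) ~ (π²/12) x². For x = 171, (π²/12)·171² ≈ 24049.76.)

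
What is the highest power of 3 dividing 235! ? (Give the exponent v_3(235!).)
v_3(235!) = 114

Legendre's formula: v_p(n!) = Σ_{k ≥ 1} ⌊n / p^k⌋. For p = 3, n = 235, the terms are:
  ⌊235/3^1⌋ = ⌊235/3⌋ = 78
  ⌊235/3^2⌋ = ⌊235/9⌋ = 26
  ⌊235/3^3⌋ = ⌊235/27⌋ = 8
  ⌊235/3^4⌋ = ⌊235/81⌋ = 2
(the next term ⌊235/3^5⌋ = 0, terminating the sum). Summing: v_3(235!) = 78 + 26 + 8 + 2 = 114.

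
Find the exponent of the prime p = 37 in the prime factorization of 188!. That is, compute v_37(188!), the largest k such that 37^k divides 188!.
v_37(188!) = 5

Legendre's formula: v_p(n!) = Σ_{k ≥ 1} ⌊n / p^k⌋. For p = 37, n = 188, the terms are:
  ⌊188/37^1⌋ = ⌊188/37⌋ = 5
(the next term ⌊188/37^2⌋ = 0, terminating the sum). Summing: v_37(188!) = 5 = 5.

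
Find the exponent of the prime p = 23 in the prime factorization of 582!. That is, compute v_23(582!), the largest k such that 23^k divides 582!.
v_23(582!) = 26

Legendre's formula: v_p(n!) = Σ_{k ≥ 1} ⌊n / p^k⌋. For p = 23, n = 582, the terms are:
  ⌊582/23^1⌋ = ⌊582/23⌋ = 25
  ⌊582/23^2⌋ = ⌊582/529⌋ = 1
(the next term ⌊582/23^3⌋ = 0, terminating the sum). Summing: v_23(582!) = 25 + 1 = 26.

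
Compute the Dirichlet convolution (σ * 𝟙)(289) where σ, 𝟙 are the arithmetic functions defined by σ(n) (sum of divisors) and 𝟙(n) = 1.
(σ * 𝟙)(289) = 326

Divisors of 289: [1, 17, 289]. For each d | 289:
  d = 1: σ(1) · 𝟙(289/1) = 1 · 1 = 1
  d = 17: σ(17) · 𝟙(289/17) = 18 · 1 = 18
  d = 289: σ(289) · 𝟙(289/289) = 307 · 1 = 307
Summing: (σ * 𝟙)(289) = 1 + 18 + 307 = 326.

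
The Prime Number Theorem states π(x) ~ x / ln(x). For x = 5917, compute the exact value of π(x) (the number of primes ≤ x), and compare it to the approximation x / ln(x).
π(5917) = 777;  x/ln(x) ≈ 681.24;  relative error ≈ 12.32%.

Directly count primes up to 5917: π(5917) = 777. The PNT approximation gives 5917/ln(5917) ≈ 5917/8.68558 ≈ 681.24. Relative error (π(x) − x/ln(x)) / π(x) ≈ 12.32%; the approximation is known to undercount slightly (Li(x) is a better estimate).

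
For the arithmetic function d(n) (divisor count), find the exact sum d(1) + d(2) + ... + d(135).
Σ_{n ≤ 135} d(n) = 687

Compute d(n) for each 1 ≤ n ≤ 135: d(1) = 1, d(2) = 2, d(3) = 2, d(4) = 3, d(5) = 2, d(6) = 4, d(7) = 2, d(8) = 4, d(9) = 3, d(10) = 4, d(11) = 2, d(12) = 6, d(13) = 2, d(14) = 4, d(15) = 4, d(16) = 5, d(17) = 2, d(18) = 6, d(19) = 2, d(20) = 6, d(21) = 4, d(22) = 4, d(23) = 2, d(24) = 8, d(25) = 3, d(26) = 4, d(27) = 4, d(28) = 6, d(29) = 2, d(30) = 8, d(31) = 2, d(32) = 6, d(33) = 4, d(34) = 4, d(35) = 4, d(36) = 9, d(37) = 2, d(38) = 4, d(39) = 4, d(40) = 8, d(41) = 2, d(42) = 8, d(43) = 2, d(44) = 6, d(45) = 6, d(46) = 4, d(47) = 2, d(48) = 10, d(49) = 3, d(50) = 6, d(51) = 4, d(52) = 6, d(53) = 2, d(54) = 8, d(55) = 4, d(56) = 8, d(57) = 4, d(58) = 4, d(59) = 2, d(60) = 12, d(61) = 2, d(62) = 4, d(63) = 6, d(64) = 7, d(65) = 4, d(66) = 8, d(67) = 2, d(68) = 6, d(69) = 4, d(70) = 8, d(71) = 2, d(72) = 12, d(73) = 2, d(74) = 4, d(75) = 6, d(76) = 6, d(77) = 4, d(78) = 8, d(79) = 2, d(80) = 10, d(81) = 5, d(82) = 4, d(83) = 2, d(84) = 12, d(85) = 4, d(86) = 4, d(87) = 4, d(88) = 8, d(89) = 2, d(90) = 12, d(91) = 4, d(92) = 6, d(93) = 4, d(94) = 4, d(95) = 4, d(96) = 12, d(97) = 2, d(98) = 6, d(99) = 6, d(100) = 9, d(101) = 2, d(102) = 8, d(103) = 2, d(104) = 8, d(105) = 8, d(106) = 4, d(107) = 2, d(108) = 12, d(109) = 2, d(110) = 8, d(111) = 4, d(112) = 10, d(113) = 2, d(114) = 8, d(115) = 4, d(116) = 6, d(117) = 6, d(118) = 4, d(119) = 4, d(120) = 16, d(121) = 3, d(122) = 4, d(123) = 4, d(124) = 6, d(125) = 4, d(126) = 12, d(127) = 2, d(128) = 8, d(129) = 4, d(130) = 8, d(131) = 2, d(132) = 12, d(133) = 4, d(134) = 4, d(135) = 8. Summing all 135 values: 687. (Dirichlet's divisor formula: Σ_{n ≤ x} d(n) = x ln(x) + (2γ − 1) x + O(√x). For x = 135, the asymptotic estimate is ≈ 683.06.)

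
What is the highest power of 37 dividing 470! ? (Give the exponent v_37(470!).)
v_37(470!) = 12

Legendre's formula: v_p(n!) = Σ_{k ≥ 1} ⌊n / p^k⌋. For p = 37, n = 470, the terms are:
  ⌊470/37^1⌋ = ⌊470/37⌋ = 12
(the next term ⌊470/37^2⌋ = 0, terminating the sum). Summing: v_37(470!) = 12 = 12.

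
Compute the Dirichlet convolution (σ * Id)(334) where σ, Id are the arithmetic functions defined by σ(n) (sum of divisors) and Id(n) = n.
(σ * Id)(334) = 1675

Divisors of 334: [1, 2, 167, 334]. For each d | 334:
  d = 1: σ(1) · Id(334/1) = 1 · 334 = 334
  d = 2: σ(2) · Id(334/2) = 3 · 167 = 501
  d = 167: σ(167) · Id(334/167) = 168 · 2 = 336
  d = 334: σ(334) · Id(334/334) = 504 · 1 = 504
Summing: (σ * Id)(334) = 334 + 501 + 336 + 504 = 1675.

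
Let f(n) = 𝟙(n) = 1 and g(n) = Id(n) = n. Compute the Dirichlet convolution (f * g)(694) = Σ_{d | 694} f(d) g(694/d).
(𝟙 * Id)(694) = 1044

Divisors of 694: [1, 2, 347, 694]. For each d | 694:
  d = 1: 𝟙(1) · Id(694/1) = 1 · 694 = 694
  d = 2: 𝟙(2) · Id(694/2) = 1 · 347 = 347
  d = 347: 𝟙(347) · Id(694/347) = 1 · 2 = 2
  d = 694: 𝟙(694) · Id(694/694) = 1 · 1 = 1
Summing: (𝟙 * Id)(694) = 694 + 347 + 2 + 1 = 1044.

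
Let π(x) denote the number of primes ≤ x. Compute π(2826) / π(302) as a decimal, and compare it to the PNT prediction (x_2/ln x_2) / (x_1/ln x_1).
π(2826)/π(302) = 410/62 ≈ 6.6129;  PNT prediction ≈ 6.7244.

π(302) = 62 and π(2826) = 410, so π(2826)/π(302) ≈ 6.6129. The PNT-predicted ratio is (2826/ln(2826)) / (302/ln(302)) ≈ 6.7244. The two agree to within a few percent, as expected.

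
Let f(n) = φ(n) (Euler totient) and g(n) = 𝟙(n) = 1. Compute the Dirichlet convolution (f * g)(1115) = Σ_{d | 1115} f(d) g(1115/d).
(φ * 𝟙)(1115) = 1115

Divisors of 1115: [1, 5, 223, 1115]. For each d | 1115:
  d = 1: φ(1) · 𝟙(1115/1) = 1 · 1 = 1
  d = 5: φ(5) · 𝟙(1115/5) = 4 · 1 = 4
  d = 223: φ(223) · 𝟙(1115/223) = 222 · 1 = 222
  d = 1115: φ(1115) · 𝟙(1115/1115) = 888 · 1 = 888
Summing: (φ * 𝟙)(1115) = 1 + 4 + 222 + 888 = 1115.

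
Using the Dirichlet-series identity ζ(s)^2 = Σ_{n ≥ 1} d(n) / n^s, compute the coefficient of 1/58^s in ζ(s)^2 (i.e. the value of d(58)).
d(58) = 4

ζ(s)^2 = (Σ 1/m^s)(Σ 1/k^s). The coefficient of 1/n^s in the product is the number of ordered pairs (m, k) with mk = n, which equals d(n). For n = 58, divisors are [1, 2, 29, 58], so d(58) = 4.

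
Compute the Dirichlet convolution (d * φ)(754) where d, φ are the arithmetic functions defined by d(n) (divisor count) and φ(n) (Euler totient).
(d * φ)(754) = 1260

Divisors of 754: [1, 2, 13, 26, 29, 58, 377, 754]. For each d | 754:
  d = 1: d(1) · φ(754/1) = 1 · 336 = 336
  d = 2: d(2) · φ(754/2) = 2 · 336 = 672
  d = 13: d(13) · φ(754/13) = 2 · 28 = 56
  d = 26: d(26) · φ(754/26) = 4 · 28 = 112
  d = 29: d(29) · φ(754/29) = 2 · 12 = 24
  d = 58: d(58) · φ(754/58) = 4 · 12 = 48
  d = 377: d(377) · φ(754/377) = 4 · 1 = 4
  d = 754: d(754) · φ(754/754) = 8 · 1 = 8
Summing: (d * φ)(754) = 336 + 672 + 56 + 112 + 24 + 48 + 4 + 8 = 1260.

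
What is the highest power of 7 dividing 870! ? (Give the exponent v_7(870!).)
v_7(870!) = 143

Legendre's formula: v_p(n!) = Σ_{k ≥ 1} ⌊n / p^k⌋. For p = 7, n = 870, the terms are:
  ⌊870/7^1⌋ = ⌊870/7⌋ = 124
  ⌊870/7^2⌋ = ⌊870/49⌋ = 17
  ⌊870/7^3⌋ = ⌊870/343⌋ = 2
(the next term ⌊870/7^4⌋ = 0, terminating the sum). Summing: v_7(870!) = 124 + 17 + 2 = 143.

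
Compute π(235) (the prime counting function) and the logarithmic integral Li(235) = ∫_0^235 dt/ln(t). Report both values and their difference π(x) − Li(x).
π(235) = 51;  Li(235) ≈ 56.70;  π(x) − Li(x) ≈ -5.70.

Direct count of primes ≤ 235 gives π(235) = 51. Numerical evaluation of the logarithmic integral gives Li(235) ≈ 56.70. The difference π(x) − Li(x) ≈ -5.70 is typically negative for small/moderate x (Li(x) overestimates), though Littlewood's theorem shows this sign changes infinitely often.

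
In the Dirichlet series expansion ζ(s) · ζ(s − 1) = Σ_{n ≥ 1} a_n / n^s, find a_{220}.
σ(220) = 504

In the product (Σ m^0/m^s)(Σ k / k^s) = Σ (Σ_{d | n} d) / n^s, the coefficient of 1/n^s is σ(n) = Σ_{d | n} d. For n = 220, divisors are [1, 2, 4, 5, 10, 11, 20, 22, 44, 55, 110, 220]; summing: σ(220) = 504.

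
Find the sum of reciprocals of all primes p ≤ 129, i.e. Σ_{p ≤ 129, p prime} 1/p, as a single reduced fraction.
Σ 1/p = 7457575819106455685806801283735357697478405891621/4014476939333036189094441199026045136645885247730

π(129) = 31, so the primes ≤ 129 are [2, 3, 5, 7, 11, 13, 17, 19, 23, 29, 31, 37, 41, 43, 47, 53, 59, 61, 67, 71, 73, 79, 83, 89, 97, 101, 103, 107, 109, 113, 127]. Summing 1/p over these primes: 7457575819106455685806801283735357697478405891621/4014476939333036189094441199026045136645885247730 ≈ 1.8577. Mertens estimate ln ln(129) + 0.2615 ≈ 1.8425.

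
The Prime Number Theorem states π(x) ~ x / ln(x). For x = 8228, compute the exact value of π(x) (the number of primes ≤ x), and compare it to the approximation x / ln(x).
π(8228) = 1031;  x/ln(x) ≈ 912.67;  relative error ≈ 11.48%.

Directly count primes up to 8228: π(8228) = 1031. The PNT approximation gives 8228/ln(8228) ≈ 8228/9.01530 ≈ 912.67. Relative error (π(x) − x/ln(x)) / π(x) ≈ 11.48%; the approximation is known to undercount slightly (Li(x) is a better estimate).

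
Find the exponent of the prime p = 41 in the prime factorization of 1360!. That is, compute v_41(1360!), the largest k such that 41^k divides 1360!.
v_41(1360!) = 33

Legendre's formula: v_p(n!) = Σ_{k ≥ 1} ⌊n / p^k⌋. For p = 41, n = 1360, the terms are:
  ⌊1360/41^1⌋ = ⌊1360/41⌋ = 33
(the next term ⌊1360/41^2⌋ = 0, terminating the sum). Summing: v_41(1360!) = 33 = 33.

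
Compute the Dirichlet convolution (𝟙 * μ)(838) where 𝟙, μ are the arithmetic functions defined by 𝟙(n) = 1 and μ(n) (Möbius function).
(𝟙 * μ)(838) = 0

Divisors of 838: [1, 2, 419, 838]. For each d | 838:
  d = 1: 𝟙(1) · μ(838/1) = 1 · 1 = 1
  d = 2: 𝟙(2) · μ(838/2) = 1 · -1 = -1
  d = 419: 𝟙(419) · μ(838/419) = 1 · -1 = -1
  d = 838: 𝟙(838) · μ(838/838) = 1 · 1 = 1
Summing: (𝟙 * μ)(838) = 1 + -1 + -1 + 1 = 0.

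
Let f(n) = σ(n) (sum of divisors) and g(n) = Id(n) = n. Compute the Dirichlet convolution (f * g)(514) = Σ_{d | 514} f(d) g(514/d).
(σ * Id)(514) = 2575

Divisors of 514: [1, 2, 257, 514]. For each d | 514:
  d = 1: σ(1) · Id(514/1) = 1 · 514 = 514
  d = 2: σ(2) · Id(514/2) = 3 · 257 = 771
  d = 257: σ(257) · Id(514/257) = 258 · 2 = 516
  d = 514: σ(514) · Id(514/514) = 774 · 1 = 774
Summing: (σ * Id)(514) = 514 + 771 + 516 + 774 = 2575.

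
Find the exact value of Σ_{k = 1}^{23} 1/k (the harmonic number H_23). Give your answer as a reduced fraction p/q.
H_23 = 444316699/118982864

Direct summation: H_23 = 1 + 1/2 + ... + 1/23. The least common denominator is lcm(1, ..., 23) = 5354228880; over this denominator the numerator is 5354228880 + 2677114440 + 1784742960 + 1338557220 + 1070845776 + 892371480 + 764889840 + 669278610 + 594914320 + 535422888 + 486748080 + 446185740 + 411863760 + 382444920 + 356948592 + 334639305 + 314954640 + 297457160 + 281801520 + 267711444 + 254963280 + 243374040 + 232792560 = 19994251455, so H_23 = 19994251455/5354228880; reducing by gcd(19994251455, 5354228880) = 45 gives 444316699/118982864 ≈ 3.73429. (The PNT-adjacent estimate ln(23) + γ ≈ 3.71271 matches within O(1/n).)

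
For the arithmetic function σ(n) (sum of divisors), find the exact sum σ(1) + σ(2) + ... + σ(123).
Σ_{n ≤ 123} σ(n) = 12460

Compute σ(n) for each 1 ≤ n ≤ 123: σ(1) = 1, σ(2) = 3, σ(3) = 4, σ(4) = 7, σ(5) = 6, σ(6) = 12, σ(7) = 8, σ(8) = 15, σ(9) = 13, σ(10) = 18, σ(11) = 12, σ(12) = 28, σ(13) = 14, σ(14) = 24, σ(15) = 24, σ(16) = 31, σ(17) = 18, σ(18) = 39, σ(19) = 20, σ(20) = 42, σ(21) = 32, σ(22) = 36, σ(23) = 24, σ(24) = 60, σ(25) = 31, σ(26) = 42, σ(27) = 40, σ(28) = 56, σ(29) = 30, σ(30) = 72, σ(31) = 32, σ(32) = 63, σ(33) = 48, σ(34) = 54, σ(35) = 48, σ(36) = 91, σ(37) = 38, σ(38) = 60, σ(39) = 56, σ(40) = 90, σ(41) = 42, σ(42) = 96, σ(43) = 44, σ(44) = 84, σ(45) = 78, σ(46) = 72, σ(47) = 48, σ(48) = 124, σ(49) = 57, σ(50) = 93, σ(51) = 72, σ(52) = 98, σ(53) = 54, σ(54) = 120, σ(55) = 72, σ(56) = 120, σ(57) = 80, σ(58) = 90, σ(59) = 60, σ(60) = 168, σ(61) = 62, σ(62) = 96, σ(63) = 104, σ(64) = 127, σ(65) = 84, σ(66) = 144, σ(67) = 68, σ(68) = 126, σ(69) = 96, σ(70) = 144, σ(71) = 72, σ(72) = 195, σ(73) = 74, σ(74) = 114, σ(75) = 124, σ(76) = 140, σ(77) = 96, σ(78) = 168, σ(79) = 80, σ(80) = 186, σ(81) = 121, σ(82) = 126, σ(83) = 84, σ(84) = 224, σ(85) = 108, σ(86) = 132, σ(87) = 120, σ(88) = 180, σ(89) = 90, σ(90) = 234, σ(91) = 112, σ(92) = 168, σ(93) = 128, σ(94) = 144, σ(95) = 120, σ(96) = 252, σ(97) = 98, σ(98) = 171, σ(99) = 156, σ(100) = 217, σ(101) = 102, σ(102) = 216, σ(103) = 104, σ(104) = 210, σ(105) = 192, σ(106) = 162, σ(107) = 108, σ(108) = 280, σ(109) = 110, σ(110) = 216, σ(111) = 152, σ(112) = 248, σ(113) = 114, σ(114) = 240, σ(115) = 144, σ(116) = 210, σ(117) = 182, σ(118) = 180, σ(119) = 144, σ(120) = 360, σ(121) = 133, σ(122) = 186, σ(123) = 168. Summing all 123 values: 12460. (Average order: Σ_{n ≤ x} σ(n) ~ (π²/12) x². For x = 123, (π²/12)·123² ≈ 12443.10.)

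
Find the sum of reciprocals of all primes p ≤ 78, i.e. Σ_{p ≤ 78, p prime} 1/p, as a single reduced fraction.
Σ 1/p = 71544353681891529224514036059/40729680599249024150621323470

π(78) = 21, so the primes ≤ 78 are [2, 3, 5, 7, 11, 13, 17, 19, 23, 29, 31, 37, 41, 43, 47, 53, 59, 61, 67, 71, 73]. Summing 1/p over these primes: 71544353681891529224514036059/40729680599249024150621323470 ≈ 1.7566. Mertens estimate ln ln(78) + 0.2615 ≈ 1.7332.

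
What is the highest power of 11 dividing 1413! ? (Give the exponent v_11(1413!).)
v_11(1413!) = 140

Legendre's formula: v_p(n!) = Σ_{k ≥ 1} ⌊n / p^k⌋. For p = 11, n = 1413, the terms are:
  ⌊1413/11^1⌋ = ⌊1413/11⌋ = 128
  ⌊1413/11^2⌋ = ⌊1413/121⌋ = 11
  ⌊1413/11^3⌋ = ⌊1413/1331⌋ = 1
(the next term ⌊1413/11^4⌋ = 0, terminating the sum). Summing: v_11(1413!) = 128 + 11 + 1 = 140.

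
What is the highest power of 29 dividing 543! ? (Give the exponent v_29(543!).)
v_29(543!) = 18

Legendre's formula: v_p(n!) = Σ_{k ≥ 1} ⌊n / p^k⌋. For p = 29, n = 543, the terms are:
  ⌊543/29^1⌋ = ⌊543/29⌋ = 18
(the next term ⌊543/29^2⌋ = 0, terminating the sum). Summing: v_29(543!) = 18 = 18.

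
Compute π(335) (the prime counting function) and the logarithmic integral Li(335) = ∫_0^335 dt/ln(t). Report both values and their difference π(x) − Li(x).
π(335) = 67;  Li(335) ≈ 74.41;  π(x) − Li(x) ≈ -7.41.

Direct count of primes ≤ 335 gives π(335) = 67. Numerical evaluation of the logarithmic integral gives Li(335) ≈ 74.41. The difference π(x) − Li(x) ≈ -7.41 is typically negative for small/moderate x (Li(x) overestimates), though Littlewood's theorem shows this sign changes infinitely often.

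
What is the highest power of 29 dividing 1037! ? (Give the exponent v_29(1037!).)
v_29(1037!) = 36

Legendre's formula: v_p(n!) = Σ_{k ≥ 1} ⌊n / p^k⌋. For p = 29, n = 1037, the terms are:
  ⌊1037/29^1⌋ = ⌊1037/29⌋ = 35
  ⌊1037/29^2⌋ = ⌊1037/841⌋ = 1
(the next term ⌊1037/29^3⌋ = 0, terminating the sum). Summing: v_29(1037!) = 35 + 1 = 36.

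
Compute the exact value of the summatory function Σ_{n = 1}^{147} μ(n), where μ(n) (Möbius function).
Σ_{n ≤ 147} μ(n) = 1

Compute μ(n) for each 1 ≤ n ≤ 147: μ(1) = 1, μ(2) = -1, μ(3) = -1, μ(4) = 0, μ(5) = -1, μ(6) = 1, μ(7) = -1, μ(8) = 0, μ(9) = 0, μ(10) = 1, μ(11) = -1, μ(12) = 0, μ(13) = -1, μ(14) = 1, μ(15) = 1, μ(16) = 0, μ(17) = -1, μ(18) = 0, μ(19) = -1, μ(20) = 0, μ(21) = 1, μ(22) = 1, μ(23) = -1, μ(24) = 0, μ(25) = 0, μ(26) = 1, μ(27) = 0, μ(28) = 0, μ(29) = -1, μ(30) = -1, μ(31) = -1, μ(32) = 0, μ(33) = 1, μ(34) = 1, μ(35) = 1, μ(36) = 0, μ(37) = -1, μ(38) = 1, μ(39) = 1, μ(40) = 0, μ(41) = -1, μ(42) = -1, μ(43) = -1, μ(44) = 0, μ(45) = 0, μ(46) = 1, μ(47) = -1, μ(48) = 0, μ(49) = 0, μ(50) = 0, μ(51) = 1, μ(52) = 0, μ(53) = -1, μ(54) = 0, μ(55) = 1, μ(56) = 0, μ(57) = 1, μ(58) = 1, μ(59) = -1, μ(60) = 0, μ(61) = -1, μ(62) = 1, μ(63) = 0, μ(64) = 0, μ(65) = 1, μ(66) = -1, μ(67) = -1, μ(68) = 0, μ(69) = 1, μ(70) = -1, μ(71) = -1, μ(72) = 0, μ(73) = -1, μ(74) = 1, μ(75) = 0, μ(76) = 0, μ(77) = 1, μ(78) = -1, μ(79) = -1, μ(80) = 0, μ(81) = 0, μ(82) = 1, μ(83) = -1, μ(84) = 0, μ(85) = 1, μ(86) = 1, μ(87) = 1, μ(88) = 0, μ(89) = -1, μ(90) = 0, μ(91) = 1, μ(92) = 0, μ(93) = 1, μ(94) = 1, μ(95) = 1, μ(96) = 0, μ(97) = -1, μ(98) = 0, μ(99) = 0, μ(100) = 0, μ(101) = -1, μ(102) = -1, μ(103) = -1, μ(104) = 0, μ(105) = -1, μ(106) = 1, μ(107) = -1, μ(108) = 0, μ(109) = -1, μ(110) = -1, μ(111) = 1, μ(112) = 0, μ(113) = -1, μ(114) = -1, μ(115) = 1, μ(116) = 0, μ(117) = 0, μ(118) = 1, μ(119) = 1, μ(120) = 0, μ(121) = 0, μ(122) = 1, μ(123) = 1, μ(124) = 0, μ(125) = 0, μ(126) = 0, μ(127) = -1, μ(128) = 0, μ(129) = 1, μ(130) = -1, μ(131) = -1, μ(132) = 0, μ(133) = 1, μ(134) = 1, μ(135) = 0, μ(136) = 0, μ(137) = -1, μ(138) = -1, μ(139) = -1, μ(140) = 0, μ(141) = 1, μ(142) = 1, μ(143) = 1, μ(144) = 0, μ(145) = 1, μ(146) = 1, μ(147) = 0. Summing all 147 values: 1. (Mertens function M(x) = Σ_{n ≤ x} μ(n); on average M(x) should be small (PNT ⟺ M(x) = o(x)).)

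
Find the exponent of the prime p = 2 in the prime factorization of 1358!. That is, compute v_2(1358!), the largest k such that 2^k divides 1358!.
v_2(1358!) = 1352

Legendre's formula: v_p(n!) = Σ_{k ≥ 1} ⌊n / p^k⌋. For p = 2, n = 1358, the terms are:
  ⌊1358/2^1⌋ = ⌊1358/2⌋ = 679
  ⌊1358/2^2⌋ = ⌊1358/4⌋ = 339
  ⌊1358/2^3⌋ = ⌊1358/8⌋ = 169
  ⌊1358/2^4⌋ = ⌊1358/16⌋ = 84
  ⌊1358/2^5⌋ = ⌊1358/32⌋ = 42
  ⌊1358/2^6⌋ = ⌊1358/64⌋ = 21
  ⌊1358/2^7⌋ = ⌊1358/128⌋ = 10
  ⌊1358/2^8⌋ = ⌊1358/256⌋ = 5
  ⌊1358/2^9⌋ = ⌊1358/512⌋ = 2
  ⌊1358/2^10⌋ = ⌊1358/1024⌋ = 1
(the next term ⌊1358/2^11⌋ = 0, terminating the sum). Summing: v_2(1358!) = 679 + 339 + 169 + 84 + 42 + 21 + 10 + 5 + 2 + 1 = 1352.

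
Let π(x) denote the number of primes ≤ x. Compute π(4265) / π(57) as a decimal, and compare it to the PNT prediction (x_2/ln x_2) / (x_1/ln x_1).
π(4265)/π(57) = 585/16 ≈ 36.5625;  PNT prediction ≈ 36.1944.

π(57) = 16 and π(4265) = 585, so π(4265)/π(57) ≈ 36.5625. The PNT-predicted ratio is (4265/ln(4265)) / (57/ln(57)) ≈ 36.1944. The two agree to within a few percent, as expected.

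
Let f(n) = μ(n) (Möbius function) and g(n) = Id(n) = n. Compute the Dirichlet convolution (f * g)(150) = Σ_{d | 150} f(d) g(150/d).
(μ * Id)(150) = 40

Divisors of 150: [1, 2, 3, 5, 6, 10, 15, 25, 30, 50, 75, 150]. For each d | 150:
  d = 1: μ(1) · Id(150/1) = 1 · 150 = 150
  d = 2: μ(2) · Id(150/2) = -1 · 75 = -75
  d = 3: μ(3) · Id(150/3) = -1 · 50 = -50
  d = 5: μ(5) · Id(150/5) = -1 · 30 = -30
  d = 6: μ(6) · Id(150/6) = 1 · 25 = 25
  d = 10: μ(10) · Id(150/10) = 1 · 15 = 15
  d = 15: μ(15) · Id(150/15) = 1 · 10 = 10
  d = 25: μ(25) · Id(150/25) = 0 · 6 = 0
  d = 30: μ(30) · Id(150/30) = -1 · 5 = -5
  d = 50: μ(50) · Id(150/50) = 0 · 3 = 0
  d = 75: μ(75) · Id(150/75) = 0 · 2 = 0
  d = 150: μ(150) · Id(150/150) = 0 · 1 = 0
Summing: (μ * Id)(150) = 150 + -75 + -50 + -30 + 25 + 15 + 10 + 0 + -5 + 0 + 0 + 0 = 40.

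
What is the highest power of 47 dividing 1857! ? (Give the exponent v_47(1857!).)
v_47(1857!) = 39

Legendre's formula: v_p(n!) = Σ_{k ≥ 1} ⌊n / p^k⌋. For p = 47, n = 1857, the terms are:
  ⌊1857/47^1⌋ = ⌊1857/47⌋ = 39
(the next term ⌊1857/47^2⌋ = 0, terminating the sum). Summing: v_47(1857!) = 39 = 39.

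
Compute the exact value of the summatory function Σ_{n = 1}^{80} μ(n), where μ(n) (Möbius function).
Σ_{n ≤ 80} μ(n) = -4

Compute μ(n) for each 1 ≤ n ≤ 80: μ(1) = 1, μ(2) = -1, μ(3) = -1, μ(4) = 0, μ(5) = -1, μ(6) = 1, μ(7) = -1, μ(8) = 0, μ(9) = 0, μ(10) = 1, μ(11) = -1, μ(12) = 0, μ(13) = -1, μ(14) = 1, μ(15) = 1, μ(16) = 0, μ(17) = -1, μ(18) = 0, μ(19) = -1, μ(20) = 0, μ(21) = 1, μ(22) = 1, μ(23) = -1, μ(24) = 0, μ(25) = 0, μ(26) = 1, μ(27) = 0, μ(28) = 0, μ(29) = -1, μ(30) = -1, μ(31) = -1, μ(32) = 0, μ(33) = 1, μ(34) = 1, μ(35) = 1, μ(36) = 0, μ(37) = -1, μ(38) = 1, μ(39) = 1, μ(40) = 0, μ(41) = -1, μ(42) = -1, μ(43) = -1, μ(44) = 0, μ(45) = 0, μ(46) = 1, μ(47) = -1, μ(48) = 0, μ(49) = 0, μ(50) = 0, μ(51) = 1, μ(52) = 0, μ(53) = -1, μ(54) = 0, μ(55) = 1, μ(56) = 0, μ(57) = 1, μ(58) = 1, μ(59) = -1, μ(60) = 0, μ(61) = -1, μ(62) = 1, μ(63) = 0, μ(64) = 0, μ(65) = 1, μ(66) = -1, μ(67) = -1, μ(68) = 0, μ(69) = 1, μ(70) = -1, μ(71) = -1, μ(72) = 0, μ(73) = -1, μ(74) = 1, μ(75) = 0, μ(76) = 0, μ(77) = 1, μ(78) = -1, μ(79) = -1, μ(80) = 0. Summing all 80 values: -4. (Mertens function M(x) = Σ_{n ≤ x} μ(n); on average M(x) should be small (PNT ⟺ M(x) = o(x)).)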